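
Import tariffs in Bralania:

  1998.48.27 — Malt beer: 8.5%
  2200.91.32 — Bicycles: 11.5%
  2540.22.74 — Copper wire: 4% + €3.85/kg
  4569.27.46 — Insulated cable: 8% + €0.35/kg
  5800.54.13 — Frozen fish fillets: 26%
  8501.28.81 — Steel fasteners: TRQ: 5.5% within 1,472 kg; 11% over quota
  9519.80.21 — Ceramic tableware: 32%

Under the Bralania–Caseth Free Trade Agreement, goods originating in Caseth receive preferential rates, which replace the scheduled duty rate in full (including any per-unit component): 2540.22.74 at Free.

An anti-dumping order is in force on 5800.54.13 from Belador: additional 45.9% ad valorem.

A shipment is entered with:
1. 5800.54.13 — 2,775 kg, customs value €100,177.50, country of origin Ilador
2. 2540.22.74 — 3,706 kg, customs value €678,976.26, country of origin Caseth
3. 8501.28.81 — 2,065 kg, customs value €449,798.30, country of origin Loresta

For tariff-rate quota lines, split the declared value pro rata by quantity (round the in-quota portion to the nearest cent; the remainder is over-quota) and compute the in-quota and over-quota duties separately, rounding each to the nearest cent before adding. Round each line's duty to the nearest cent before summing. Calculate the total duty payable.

Line 1 (5800.54.13, Ilador, 2,775 kg, €100,177.50):
Base rate for 5800.54.13 is 26%.
The additional-duty order on 5800.54.13 targets Belador, not Ilador; it does not apply.
Duty = €100,177.50 × 26% = €26,046.15.
Line 2 (2540.22.74, Caseth, 3,706 kg, €678,976.26):
Base rate for 2540.22.74 is 4% + €3.85/kg.
Origin Caseth qualifies under the Bralania–Caseth agreement and 2540.22.74 is covered: preferential rate Free applies instead.
Duty = €678,976.26 × 0% = €0.00.
Line 3 (8501.28.81, Loresta, 2,065 kg, €449,798.30):
Code 8501.28.81 is under a tariff-rate quota (threshold 1,472 kg). In-quota: 1,472 kg at 5.5%; over-quota: 593 kg at 11%.
Pro-rata value split: in-quota = €449,798.30 × 1,472/2,065 = €320,631.04; over-quota = €449,798.30 − €320,631.04 = €129,167.26.
In-quota duty = €320,631.04 × 5.5% = €17,634.71. Over-quota duty = €129,167.26 × 11% = €14,208.40.
Line duty = €17,634.71 + €14,208.40 = €31,843.11.
Total = €26,046.15 + €0.00 + €31,843.11 = €57,889.26.

€57,889.26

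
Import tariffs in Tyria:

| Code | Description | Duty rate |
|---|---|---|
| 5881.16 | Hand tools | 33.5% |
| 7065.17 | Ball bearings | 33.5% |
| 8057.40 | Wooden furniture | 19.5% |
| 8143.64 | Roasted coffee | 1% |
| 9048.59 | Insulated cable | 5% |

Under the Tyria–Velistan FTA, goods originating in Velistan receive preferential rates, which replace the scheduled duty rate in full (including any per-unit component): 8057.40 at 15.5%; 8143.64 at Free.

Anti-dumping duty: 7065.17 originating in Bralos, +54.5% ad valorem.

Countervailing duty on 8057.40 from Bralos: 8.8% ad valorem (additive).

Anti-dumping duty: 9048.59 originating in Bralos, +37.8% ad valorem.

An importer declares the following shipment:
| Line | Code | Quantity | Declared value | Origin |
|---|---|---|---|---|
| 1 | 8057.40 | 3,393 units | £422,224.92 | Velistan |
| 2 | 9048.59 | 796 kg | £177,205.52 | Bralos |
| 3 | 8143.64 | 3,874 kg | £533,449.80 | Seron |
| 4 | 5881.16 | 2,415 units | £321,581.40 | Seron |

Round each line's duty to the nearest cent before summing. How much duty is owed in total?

Line 1 (8057.40, Velistan, 3,393 units, £422,224.92):
Base rate for 8057.40 is 19.5%.
Origin Velistan qualifies under the Tyria–Velistan agreement and 8057.40 is covered: preferential rate 15.5% applies instead.
The additional-duty order on 8057.40 targets Bralos, not Velistan; it does not apply.
Duty = £422,224.92 × 15.5% = £65,444.86.
Line 2 (9048.59, Bralos, 796 kg, £177,205.52):
Base rate for 9048.59 is 5%.
Additional duty on 9048.59 from Bralos: +37.8%. Applied ad valorem rate: 5% + 37.8% = 42.8%.
Duty = £177,205.52 × 42.8% = £75,843.96.
Line 3 (8143.64, Seron, 3,874 kg, £533,449.80):
Base rate for 8143.64 is 1%.
8143.64 has an FTA preferential rate, but origin Seron is not Velistan; base rate stands.
Duty = £533,449.80 × 1% = £5,334.50.
Line 4 (5881.16, Seron, 2,415 units, £321,581.40):
Base rate for 5881.16 is 33.5%.
Duty = £321,581.40 × 33.5% = £107,729.77.
Total = £65,444.86 + £75,843.96 + £5,334.50 + £107,729.77 = £254,353.09.

£254,353.09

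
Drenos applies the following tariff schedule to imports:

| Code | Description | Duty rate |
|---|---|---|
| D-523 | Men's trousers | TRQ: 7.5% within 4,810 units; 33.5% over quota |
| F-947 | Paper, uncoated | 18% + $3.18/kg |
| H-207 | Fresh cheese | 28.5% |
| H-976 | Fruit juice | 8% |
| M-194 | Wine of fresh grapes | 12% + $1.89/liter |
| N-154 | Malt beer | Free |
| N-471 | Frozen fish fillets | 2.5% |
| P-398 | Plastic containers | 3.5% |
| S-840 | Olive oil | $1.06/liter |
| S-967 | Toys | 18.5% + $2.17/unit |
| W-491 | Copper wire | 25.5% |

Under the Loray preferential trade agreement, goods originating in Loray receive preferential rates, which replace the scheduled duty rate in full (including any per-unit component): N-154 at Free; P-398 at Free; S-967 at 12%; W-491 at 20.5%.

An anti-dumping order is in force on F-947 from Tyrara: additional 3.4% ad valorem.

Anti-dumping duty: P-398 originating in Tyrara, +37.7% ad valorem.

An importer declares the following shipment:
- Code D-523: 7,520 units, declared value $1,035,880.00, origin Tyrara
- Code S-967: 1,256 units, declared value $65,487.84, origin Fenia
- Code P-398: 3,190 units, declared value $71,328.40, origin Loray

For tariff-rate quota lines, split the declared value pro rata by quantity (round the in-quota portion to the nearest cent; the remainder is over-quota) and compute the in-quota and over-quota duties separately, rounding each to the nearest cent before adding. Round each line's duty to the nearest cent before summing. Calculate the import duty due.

$189,590.42

Line 1 (D-523, Tyrara, 7,520 units, $1,035,880.00):
Code D-523 is under a tariff-rate quota (threshold 4,810 units). In-quota: 4,810 units at 7.5%; over-quota: 2,710 units at 33.5%.
Pro-rata value split: in-quota = $1,035,880.00 × 4,810/7,520 = $662,577.50; over-quota = $1,035,880.00 − $662,577.50 = $373,302.50.
In-quota duty = $662,577.50 × 7.5% = $49,693.31. Over-quota duty = $373,302.50 × 33.5% = $125,056.34.
Line duty = $49,693.31 + $125,056.34 = $174,749.65.
Line 2 (S-967, Fenia, 1,256 units, $65,487.84):
Base rate for S-967 is 18.5% + $2.17/unit.
S-967 has an FTA preferential rate, but origin Fenia is not Loray; base rate stands.
Duty = $65,487.84 × 18.5% + 1,256 × $2.17 = $14,840.77.
Line 3 (P-398, Loray, 3,190 units, $71,328.40):
Base rate for P-398 is 3.5%.
Origin Loray qualifies under the Drenos–Loray agreement and P-398 is covered: preferential rate Free applies instead.
The additional-duty order on P-398 targets Tyrara, not Loray; it does not apply.
Duty = $71,328.40 × 0% = $0.00.
Total = $174,749.65 + $14,840.77 + $0.00 = $189,590.42.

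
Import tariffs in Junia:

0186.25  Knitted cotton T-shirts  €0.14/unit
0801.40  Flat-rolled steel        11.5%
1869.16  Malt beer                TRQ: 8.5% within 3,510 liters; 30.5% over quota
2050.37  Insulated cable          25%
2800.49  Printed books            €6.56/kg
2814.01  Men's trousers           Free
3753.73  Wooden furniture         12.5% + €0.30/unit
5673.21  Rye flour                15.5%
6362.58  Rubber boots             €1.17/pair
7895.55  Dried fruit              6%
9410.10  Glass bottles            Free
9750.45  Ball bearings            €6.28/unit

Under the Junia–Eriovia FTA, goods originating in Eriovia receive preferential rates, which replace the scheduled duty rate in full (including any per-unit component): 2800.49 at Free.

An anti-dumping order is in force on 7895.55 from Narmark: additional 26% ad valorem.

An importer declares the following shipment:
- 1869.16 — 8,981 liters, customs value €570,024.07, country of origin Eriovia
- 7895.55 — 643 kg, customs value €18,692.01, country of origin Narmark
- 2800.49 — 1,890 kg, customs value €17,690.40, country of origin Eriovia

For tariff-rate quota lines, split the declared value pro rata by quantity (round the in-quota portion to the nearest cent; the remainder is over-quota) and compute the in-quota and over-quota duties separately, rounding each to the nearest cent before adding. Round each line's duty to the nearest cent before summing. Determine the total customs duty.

Line 1 (1869.16, Eriovia, 8,981 liters, €570,024.07):
Code 1869.16 is under a tariff-rate quota (threshold 3,510 liters). In-quota: 3,510 liters at 8.5%; over-quota: 5,471 liters at 30.5%.
Pro-rata value split: in-quota = €570,024.07 × 3,510/8,981 = €222,779.70; over-quota = €570,024.07 − €222,779.70 = €347,244.37.
In-quota duty = €222,779.70 × 8.5% = €18,936.27. Over-quota duty = €347,244.37 × 30.5% = €105,909.53.
Line duty = €18,936.27 + €105,909.53 = €124,845.80.
Line 2 (7895.55, Narmark, 643 kg, €18,692.01):
Base rate for 7895.55 is 6%.
Additional duty on 7895.55 from Narmark: +26%. Applied ad valorem rate: 6% + 26% = 32%.
Duty = €18,692.01 × 32% = €5,981.44.
Line 3 (2800.49, Eriovia, 1,890 kg, €17,690.40):
Base rate for 2800.49 is €6.56/kg.
Origin Eriovia qualifies under the Junia–Eriovia agreement and 2800.49 is covered: preferential rate Free applies instead.
Duty = €17,690.40 × 0% = €0.00.
Total = €124,845.80 + €5,981.44 + €0.00 = €130,827.24.

€130,827.24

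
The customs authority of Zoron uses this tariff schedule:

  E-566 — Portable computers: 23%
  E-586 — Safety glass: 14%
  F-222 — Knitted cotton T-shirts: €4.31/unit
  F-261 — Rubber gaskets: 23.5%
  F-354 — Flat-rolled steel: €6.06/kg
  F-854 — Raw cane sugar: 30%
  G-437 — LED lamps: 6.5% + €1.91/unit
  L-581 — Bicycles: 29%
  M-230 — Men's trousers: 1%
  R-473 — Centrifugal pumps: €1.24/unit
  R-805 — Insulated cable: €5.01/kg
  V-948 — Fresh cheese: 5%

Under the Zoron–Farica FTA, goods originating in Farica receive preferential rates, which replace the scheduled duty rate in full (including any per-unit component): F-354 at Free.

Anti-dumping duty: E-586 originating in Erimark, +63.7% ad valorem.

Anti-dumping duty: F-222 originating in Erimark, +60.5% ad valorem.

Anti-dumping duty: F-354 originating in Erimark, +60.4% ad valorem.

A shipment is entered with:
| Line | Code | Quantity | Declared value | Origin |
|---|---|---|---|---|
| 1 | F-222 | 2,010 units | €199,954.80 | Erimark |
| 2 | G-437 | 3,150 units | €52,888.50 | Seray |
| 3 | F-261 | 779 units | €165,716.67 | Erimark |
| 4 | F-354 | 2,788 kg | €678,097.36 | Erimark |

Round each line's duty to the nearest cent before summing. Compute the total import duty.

Line 1 (F-222, Erimark, 2,010 units, €199,954.80):
Base rate for F-222 is €4.31/unit.
Additional duty on F-222 from Erimark: +60.5% ad valorem. Applied ad valorem rate = 60.5%.
Duty = €199,954.80 × 60.5% + 2,010 × €4.31 = €129,635.75.
Line 2 (G-437, Seray, 3,150 units, €52,888.50):
Base rate for G-437 is 6.5% + €1.91/unit.
Duty = €52,888.50 × 6.5% + 3,150 × €1.91 = €9,454.25.
Line 3 (F-261, Erimark, 779 units, €165,716.67):
Base rate for F-261 is 23.5%.
Duty = €165,716.67 × 23.5% = €38,943.42.
Line 4 (F-354, Erimark, 2,788 kg, €678,097.36):
Base rate for F-354 is €6.06/kg.
F-354 has an FTA preferential rate, but origin Erimark is not Farica; base rate stands.
Additional duty on F-354 from Erimark: +60.4% ad valorem. Applied ad valorem rate = 60.4%.
Duty = €678,097.36 × 60.4% + 2,788 × €6.06 = €426,466.09.
Total = €129,635.75 + €9,454.25 + €38,943.42 + €426,466.09 = €604,499.51.

€604,499.51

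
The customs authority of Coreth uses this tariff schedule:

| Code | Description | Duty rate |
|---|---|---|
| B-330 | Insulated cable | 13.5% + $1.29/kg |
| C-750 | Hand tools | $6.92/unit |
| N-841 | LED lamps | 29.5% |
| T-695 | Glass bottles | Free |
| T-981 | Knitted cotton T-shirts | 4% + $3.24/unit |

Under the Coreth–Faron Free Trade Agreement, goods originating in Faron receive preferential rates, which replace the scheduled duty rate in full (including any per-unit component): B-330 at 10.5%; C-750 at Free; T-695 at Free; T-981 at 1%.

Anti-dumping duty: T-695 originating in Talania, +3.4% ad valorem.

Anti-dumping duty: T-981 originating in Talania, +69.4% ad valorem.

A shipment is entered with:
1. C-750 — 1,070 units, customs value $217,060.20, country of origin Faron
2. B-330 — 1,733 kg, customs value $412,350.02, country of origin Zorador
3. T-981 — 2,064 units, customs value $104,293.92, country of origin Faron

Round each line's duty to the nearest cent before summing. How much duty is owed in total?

Line 1 (C-750, Faron, 1,070 units, $217,060.20):
Base rate for C-750 is $6.92/unit.
Origin Faron qualifies under the Coreth–Faron agreement and C-750 is covered: preferential rate Free applies instead.
Duty = $217,060.20 × 0% = $0.00.
Line 2 (B-330, Zorador, 1,733 kg, $412,350.02):
Base rate for B-330 is 13.5% + $1.29/kg.
B-330 has an FTA preferential rate, but origin Zorador is not Faron; base rate stands.
Duty = $412,350.02 × 13.5% + 1,733 × $1.29 = $57,902.82.
Line 3 (T-981, Faron, 2,064 units, $104,293.92):
Base rate for T-981 is 4% + $3.24/unit.
Origin Faron qualifies under the Coreth–Faron agreement and T-981 is covered: preferential rate 1% applies instead.
The additional-duty order on T-981 targets Talania, not Faron; it does not apply.
Duty = $104,293.92 × 1% = $1,042.94.
Total = $0.00 + $57,902.82 + $1,042.94 = $58,945.76.

$58,945.76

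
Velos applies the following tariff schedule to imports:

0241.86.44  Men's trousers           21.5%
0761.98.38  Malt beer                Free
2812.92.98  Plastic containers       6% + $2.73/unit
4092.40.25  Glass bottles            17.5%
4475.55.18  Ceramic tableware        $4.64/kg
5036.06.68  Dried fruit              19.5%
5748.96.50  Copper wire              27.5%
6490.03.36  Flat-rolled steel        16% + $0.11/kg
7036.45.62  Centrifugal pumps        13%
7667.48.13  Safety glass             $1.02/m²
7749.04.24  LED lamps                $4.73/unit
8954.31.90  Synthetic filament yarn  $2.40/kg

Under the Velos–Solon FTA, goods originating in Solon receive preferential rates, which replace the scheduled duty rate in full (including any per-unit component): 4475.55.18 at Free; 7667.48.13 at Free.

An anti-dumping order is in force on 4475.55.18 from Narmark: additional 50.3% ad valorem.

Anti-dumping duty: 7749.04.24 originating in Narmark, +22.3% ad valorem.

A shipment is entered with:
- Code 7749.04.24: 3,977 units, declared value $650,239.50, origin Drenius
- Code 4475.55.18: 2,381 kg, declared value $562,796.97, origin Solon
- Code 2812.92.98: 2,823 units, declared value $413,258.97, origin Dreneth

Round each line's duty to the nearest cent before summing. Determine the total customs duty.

Line 1 (7749.04.24, Drenius, 3,977 units, $650,239.50):
Base rate for 7749.04.24 is $4.73/unit.
The additional-duty order on 7749.04.24 targets Narmark, not Drenius; it does not apply.
Duty = 3,977 × $4.73 = $18,811.21.
Line 2 (4475.55.18, Solon, 2,381 kg, $562,796.97):
Base rate for 4475.55.18 is $4.64/kg.
Origin Solon qualifies under the Velos–Solon agreement and 4475.55.18 is covered: preferential rate Free applies instead.
The additional-duty order on 4475.55.18 targets Narmark, not Solon; it does not apply.
Duty = $562,796.97 × 0% = $0.00.
Line 3 (2812.92.98, Dreneth, 2,823 units, $413,258.97):
Base rate for 2812.92.98 is 6% + $2.73/unit.
Duty = $413,258.97 × 6% + 2,823 × $2.73 = $32,502.33.
Total = $18,811.21 + $0.00 + $32,502.33 = $51,313.54.

$51,313.54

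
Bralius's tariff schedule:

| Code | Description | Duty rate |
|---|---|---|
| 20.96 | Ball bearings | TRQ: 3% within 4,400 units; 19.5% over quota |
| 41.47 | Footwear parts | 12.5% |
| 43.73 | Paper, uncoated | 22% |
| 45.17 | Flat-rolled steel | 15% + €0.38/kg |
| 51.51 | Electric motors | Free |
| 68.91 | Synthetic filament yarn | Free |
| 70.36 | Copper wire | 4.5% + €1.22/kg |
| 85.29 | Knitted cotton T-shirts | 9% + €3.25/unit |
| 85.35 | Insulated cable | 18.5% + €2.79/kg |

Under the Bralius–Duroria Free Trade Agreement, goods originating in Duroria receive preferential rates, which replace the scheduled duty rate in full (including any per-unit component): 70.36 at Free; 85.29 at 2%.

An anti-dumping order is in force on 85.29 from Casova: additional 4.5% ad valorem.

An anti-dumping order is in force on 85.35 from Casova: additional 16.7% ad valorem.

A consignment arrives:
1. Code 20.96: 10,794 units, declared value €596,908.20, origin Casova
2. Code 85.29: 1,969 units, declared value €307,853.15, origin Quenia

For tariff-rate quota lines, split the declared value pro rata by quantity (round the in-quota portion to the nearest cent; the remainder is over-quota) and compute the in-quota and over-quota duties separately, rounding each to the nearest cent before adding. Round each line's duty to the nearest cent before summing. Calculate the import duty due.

Line 1 (20.96, Casova, 10,794 units, €596,908.20):
Code 20.96 is under a tariff-rate quota (threshold 4,400 units). In-quota: 4,400 units at 3%; over-quota: 6,394 units at 19.5%.
Pro-rata value split: in-quota = €596,908.20 × 4,400/10,794 = €243,320.00; over-quota = €596,908.20 − €243,320.00 = €353,588.20.
In-quota duty = €243,320.00 × 3% = €7,299.60. Over-quota duty = €353,588.20 × 19.5% = €68,949.70.
Line duty = €7,299.60 + €68,949.70 = €76,249.30.
Line 2 (85.29, Quenia, 1,969 units, €307,853.15):
Base rate for 85.29 is 9% + €3.25/unit.
85.29 has an FTA preferential rate, but origin Quenia is not Duroria; base rate stands.
The additional-duty order on 85.29 targets Casova, not Quenia; it does not apply.
Duty = €307,853.15 × 9% + 1,969 × €3.25 = €34,106.03.
Total = €76,249.30 + €34,106.03 = €110,355.33.

€110,355.33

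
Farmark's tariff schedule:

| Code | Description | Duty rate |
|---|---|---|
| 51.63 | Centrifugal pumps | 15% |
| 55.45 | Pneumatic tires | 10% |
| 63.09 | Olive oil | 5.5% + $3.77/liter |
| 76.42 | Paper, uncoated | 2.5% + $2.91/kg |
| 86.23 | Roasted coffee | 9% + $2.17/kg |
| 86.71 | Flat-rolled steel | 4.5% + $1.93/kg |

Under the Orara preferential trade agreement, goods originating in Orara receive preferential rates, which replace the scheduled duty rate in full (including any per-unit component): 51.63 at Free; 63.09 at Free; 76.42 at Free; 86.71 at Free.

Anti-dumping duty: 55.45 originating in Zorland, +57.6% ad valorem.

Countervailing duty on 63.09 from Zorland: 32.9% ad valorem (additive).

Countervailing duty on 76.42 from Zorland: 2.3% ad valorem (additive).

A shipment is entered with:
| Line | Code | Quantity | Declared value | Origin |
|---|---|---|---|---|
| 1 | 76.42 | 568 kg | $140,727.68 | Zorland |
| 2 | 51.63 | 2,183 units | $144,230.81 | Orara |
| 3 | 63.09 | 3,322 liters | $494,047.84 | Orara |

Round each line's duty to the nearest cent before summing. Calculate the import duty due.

$8,407.81

Line 1 (76.42, Zorland, 568 kg, $140,727.68):
Base rate for 76.42 is 2.5% + $2.91/kg.
76.42 has an FTA preferential rate, but origin Zorland is not Orara; base rate stands.
Additional duty on 76.42 from Zorland: +2.3%. Applied ad valorem rate: 2.5% + 2.3% = 4.8%.
Duty = $140,727.68 × 4.8% + 568 × $2.91 = $8,407.81.
Line 2 (51.63, Orara, 2,183 units, $144,230.81):
Base rate for 51.63 is 15%.
Origin Orara qualifies under the Farmark–Orara agreement and 51.63 is covered: preferential rate Free applies instead.
Duty = $144,230.81 × 0% = $0.00.
Line 3 (63.09, Orara, 3,322 liters, $494,047.84):
Base rate for 63.09 is 5.5% + $3.77/liter.
Origin Orara qualifies under the Farmark–Orara agreement and 63.09 is covered: preferential rate Free applies instead.
The additional-duty order on 63.09 targets Zorland, not Orara; it does not apply.
Duty = $494,047.84 × 0% = $0.00.
Total = $8,407.81 + $0.00 + $0.00 = $8,407.81.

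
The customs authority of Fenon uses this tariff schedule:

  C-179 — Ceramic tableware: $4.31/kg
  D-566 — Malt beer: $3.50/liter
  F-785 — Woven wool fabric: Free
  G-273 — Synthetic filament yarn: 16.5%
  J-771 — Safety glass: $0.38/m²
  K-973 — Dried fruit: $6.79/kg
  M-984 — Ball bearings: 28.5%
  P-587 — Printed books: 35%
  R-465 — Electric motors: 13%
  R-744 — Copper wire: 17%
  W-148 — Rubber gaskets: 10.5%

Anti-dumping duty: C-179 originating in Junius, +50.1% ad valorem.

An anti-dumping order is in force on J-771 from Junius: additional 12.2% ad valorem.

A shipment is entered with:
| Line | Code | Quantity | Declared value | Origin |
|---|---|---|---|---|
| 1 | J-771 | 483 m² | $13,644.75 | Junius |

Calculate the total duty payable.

Line 1 (J-771, Junius, 483 m², $13,644.75):
Base rate for J-771 is $0.38/m².
Additional duty on J-771 from Junius: +12.2% ad valorem. Applied ad valorem rate = 12.2%.
Duty = $13,644.75 × 12.2% + 483 × $0.38 = $1,848.20.

$1,848.20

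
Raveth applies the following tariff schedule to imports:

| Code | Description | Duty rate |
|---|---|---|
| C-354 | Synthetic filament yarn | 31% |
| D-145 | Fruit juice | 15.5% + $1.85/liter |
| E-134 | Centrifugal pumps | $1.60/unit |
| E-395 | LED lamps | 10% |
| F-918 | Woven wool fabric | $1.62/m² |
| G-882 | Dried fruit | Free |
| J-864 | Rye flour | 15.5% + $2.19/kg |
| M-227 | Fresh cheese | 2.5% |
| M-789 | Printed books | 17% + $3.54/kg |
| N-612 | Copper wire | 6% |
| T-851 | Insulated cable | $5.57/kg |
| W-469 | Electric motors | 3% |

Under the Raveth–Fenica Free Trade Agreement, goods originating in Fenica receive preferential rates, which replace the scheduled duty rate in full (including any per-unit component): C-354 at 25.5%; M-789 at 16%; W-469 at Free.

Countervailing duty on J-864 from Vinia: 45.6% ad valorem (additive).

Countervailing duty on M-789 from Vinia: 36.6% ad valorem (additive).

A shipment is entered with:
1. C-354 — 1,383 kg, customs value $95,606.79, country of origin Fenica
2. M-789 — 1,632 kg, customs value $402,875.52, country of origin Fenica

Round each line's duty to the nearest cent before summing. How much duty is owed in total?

$88,839.81

Line 1 (C-354, Fenica, 1,383 kg, $95,606.79):
Base rate for C-354 is 31%.
Origin Fenica qualifies under the Raveth–Fenica agreement and C-354 is covered: preferential rate 25.5% applies instead.
Duty = $95,606.79 × 25.5% = $24,379.73.
Line 2 (M-789, Fenica, 1,632 kg, $402,875.52):
Base rate for M-789 is 17% + $3.54/kg.
Origin Fenica qualifies under the Raveth–Fenica agreement and M-789 is covered: preferential rate 16% applies instead.
The additional-duty order on M-789 targets Vinia, not Fenica; it does not apply.
Duty = $402,875.52 × 16% = $64,460.08.
Total = $24,379.73 + $64,460.08 = $88,839.81.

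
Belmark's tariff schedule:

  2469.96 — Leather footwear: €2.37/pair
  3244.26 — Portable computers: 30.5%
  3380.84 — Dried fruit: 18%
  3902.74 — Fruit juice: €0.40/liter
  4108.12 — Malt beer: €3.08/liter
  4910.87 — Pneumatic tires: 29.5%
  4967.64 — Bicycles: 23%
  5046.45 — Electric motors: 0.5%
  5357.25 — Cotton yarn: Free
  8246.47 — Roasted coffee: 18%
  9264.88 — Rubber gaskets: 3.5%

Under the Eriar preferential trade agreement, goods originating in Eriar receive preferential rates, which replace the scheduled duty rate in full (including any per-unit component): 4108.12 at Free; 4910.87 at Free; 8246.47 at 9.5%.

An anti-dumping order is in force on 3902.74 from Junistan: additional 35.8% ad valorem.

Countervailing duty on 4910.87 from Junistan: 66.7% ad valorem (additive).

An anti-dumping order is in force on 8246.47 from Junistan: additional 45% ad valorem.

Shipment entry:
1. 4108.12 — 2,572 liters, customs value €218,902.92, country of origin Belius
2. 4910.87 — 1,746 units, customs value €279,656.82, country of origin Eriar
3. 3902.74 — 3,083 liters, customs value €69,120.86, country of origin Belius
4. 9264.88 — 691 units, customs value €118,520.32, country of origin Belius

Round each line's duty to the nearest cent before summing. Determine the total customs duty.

€13,303.17

Line 1 (4108.12, Belius, 2,572 liters, €218,902.92):
Base rate for 4108.12 is €3.08/liter.
4108.12 has an FTA preferential rate, but origin Belius is not Eriar; base rate stands.
Duty = 2,572 × €3.08 = €7,921.76.
Line 2 (4910.87, Eriar, 1,746 units, €279,656.82):
Base rate for 4910.87 is 29.5%.
Origin Eriar qualifies under the Belmark–Eriar agreement and 4910.87 is covered: preferential rate Free applies instead.
The additional-duty order on 4910.87 targets Junistan, not Eriar; it does not apply.
Duty = €279,656.82 × 0% = €0.00.
Line 3 (3902.74, Belius, 3,083 liters, €69,120.86):
Base rate for 3902.74 is €0.40/liter.
The additional-duty order on 3902.74 targets Junistan, not Belius; it does not apply.
Duty = 3,083 × €0.40 = €1,233.20.
Line 4 (9264.88, Belius, 691 units, €118,520.32):
Base rate for 9264.88 is 3.5%.
Duty = €118,520.32 × 3.5% = €4,148.21.
Total = €7,921.76 + €0.00 + €1,233.20 + €4,148.21 = €13,303.17.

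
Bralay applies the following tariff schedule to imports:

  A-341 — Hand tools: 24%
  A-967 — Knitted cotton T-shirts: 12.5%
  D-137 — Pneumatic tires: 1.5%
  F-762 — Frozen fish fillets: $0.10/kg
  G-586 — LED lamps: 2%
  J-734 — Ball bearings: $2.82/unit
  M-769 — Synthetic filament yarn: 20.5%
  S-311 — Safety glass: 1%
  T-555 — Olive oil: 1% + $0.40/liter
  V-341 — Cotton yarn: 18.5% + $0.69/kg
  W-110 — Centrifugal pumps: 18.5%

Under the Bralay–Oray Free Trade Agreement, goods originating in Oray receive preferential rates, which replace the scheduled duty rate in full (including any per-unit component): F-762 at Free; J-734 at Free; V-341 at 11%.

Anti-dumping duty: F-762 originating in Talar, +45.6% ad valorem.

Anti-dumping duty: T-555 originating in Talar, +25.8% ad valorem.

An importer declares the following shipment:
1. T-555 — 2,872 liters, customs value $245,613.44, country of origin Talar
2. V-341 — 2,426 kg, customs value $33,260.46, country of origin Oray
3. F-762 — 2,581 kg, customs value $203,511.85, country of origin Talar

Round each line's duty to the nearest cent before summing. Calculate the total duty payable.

$163,691.35

Line 1 (T-555, Talar, 2,872 liters, $245,613.44):
Base rate for T-555 is 1% + $0.40/liter.
Additional duty on T-555 from Talar: +25.8%. Applied ad valorem rate: 1% + 25.8% = 26.8%.
Duty = $245,613.44 × 26.8% + 2,872 × $0.40 = $66,973.20.
Line 2 (V-341, Oray, 2,426 kg, $33,260.46):
Base rate for V-341 is 18.5% + $0.69/kg.
Origin Oray qualifies under the Bralay–Oray agreement and V-341 is covered: preferential rate 11% applies instead.
Duty = $33,260.46 × 11% = $3,658.65.
Line 3 (F-762, Talar, 2,581 kg, $203,511.85):
Base rate for F-762 is $0.10/kg.
F-762 has an FTA preferential rate, but origin Talar is not Oray; base rate stands.
Additional duty on F-762 from Talar: +45.6% ad valorem. Applied ad valorem rate = 45.6%.
Duty = $203,511.85 × 45.6% + 2,581 × $0.10 = $93,059.50.
Total = $66,973.20 + $3,658.65 + $93,059.50 = $163,691.35.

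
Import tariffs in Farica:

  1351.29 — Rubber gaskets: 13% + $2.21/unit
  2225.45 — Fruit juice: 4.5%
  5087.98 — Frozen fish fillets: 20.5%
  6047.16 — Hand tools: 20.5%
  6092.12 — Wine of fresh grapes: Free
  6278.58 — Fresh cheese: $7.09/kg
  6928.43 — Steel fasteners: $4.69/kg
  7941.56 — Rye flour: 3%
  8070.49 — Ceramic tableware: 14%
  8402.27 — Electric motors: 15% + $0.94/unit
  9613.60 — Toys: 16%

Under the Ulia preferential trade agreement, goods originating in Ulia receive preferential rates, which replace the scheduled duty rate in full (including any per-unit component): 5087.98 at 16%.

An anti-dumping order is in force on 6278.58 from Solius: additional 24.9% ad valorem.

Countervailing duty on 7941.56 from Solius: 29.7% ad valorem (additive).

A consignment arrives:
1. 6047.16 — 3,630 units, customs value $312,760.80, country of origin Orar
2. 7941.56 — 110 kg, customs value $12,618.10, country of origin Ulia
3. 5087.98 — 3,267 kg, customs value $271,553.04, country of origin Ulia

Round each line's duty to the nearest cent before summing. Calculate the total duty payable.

$107,942.99

Line 1 (6047.16, Orar, 3,630 units, $312,760.80):
Base rate for 6047.16 is 20.5%.
Duty = $312,760.80 × 20.5% = $64,115.96.
Line 2 (7941.56, Ulia, 110 kg, $12,618.10):
Base rate for 7941.56 is 3%.
Origin Ulia is the FTA partner but 7941.56 is not on the preference list; base rate stands.
The additional-duty order on 7941.56 targets Solius, not Ulia; it does not apply.
Duty = $12,618.10 × 3% = $378.54.
Line 3 (5087.98, Ulia, 3,267 kg, $271,553.04):
Base rate for 5087.98 is 20.5%.
Origin Ulia qualifies under the Farica–Ulia agreement and 5087.98 is covered: preferential rate 16% applies instead.
Duty = $271,553.04 × 16% = $43,448.49.
Total = $64,115.96 + $378.54 + $43,448.49 = $107,942.99.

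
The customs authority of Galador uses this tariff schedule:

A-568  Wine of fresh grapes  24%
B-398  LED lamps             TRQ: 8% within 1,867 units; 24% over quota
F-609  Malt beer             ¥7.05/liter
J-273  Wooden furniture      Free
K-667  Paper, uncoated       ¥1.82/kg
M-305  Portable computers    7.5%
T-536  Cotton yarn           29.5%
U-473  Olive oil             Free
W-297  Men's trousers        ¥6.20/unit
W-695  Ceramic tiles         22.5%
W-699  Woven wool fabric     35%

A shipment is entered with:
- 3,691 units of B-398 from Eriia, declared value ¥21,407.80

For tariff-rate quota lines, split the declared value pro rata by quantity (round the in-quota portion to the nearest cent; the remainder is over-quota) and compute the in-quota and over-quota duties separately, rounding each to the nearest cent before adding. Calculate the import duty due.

¥3,405.30

Line 1 (B-398, Eriia, 3,691 units, ¥21,407.80):
Code B-398 is under a tariff-rate quota (threshold 1,867 units). In-quota: 1,867 units at 8%; over-quota: 1,824 units at 24%.
Pro-rata value split: in-quota = ¥21,407.80 × 1,867/3,691 = ¥10,828.60; over-quota = ¥21,407.80 − ¥10,828.60 = ¥10,579.20.
In-quota duty = ¥10,828.60 × 8% = ¥866.29. Over-quota duty = ¥10,579.20 × 24% = ¥2,539.01.
Line duty = ¥866.29 + ¥2,539.01 = ¥3,405.30.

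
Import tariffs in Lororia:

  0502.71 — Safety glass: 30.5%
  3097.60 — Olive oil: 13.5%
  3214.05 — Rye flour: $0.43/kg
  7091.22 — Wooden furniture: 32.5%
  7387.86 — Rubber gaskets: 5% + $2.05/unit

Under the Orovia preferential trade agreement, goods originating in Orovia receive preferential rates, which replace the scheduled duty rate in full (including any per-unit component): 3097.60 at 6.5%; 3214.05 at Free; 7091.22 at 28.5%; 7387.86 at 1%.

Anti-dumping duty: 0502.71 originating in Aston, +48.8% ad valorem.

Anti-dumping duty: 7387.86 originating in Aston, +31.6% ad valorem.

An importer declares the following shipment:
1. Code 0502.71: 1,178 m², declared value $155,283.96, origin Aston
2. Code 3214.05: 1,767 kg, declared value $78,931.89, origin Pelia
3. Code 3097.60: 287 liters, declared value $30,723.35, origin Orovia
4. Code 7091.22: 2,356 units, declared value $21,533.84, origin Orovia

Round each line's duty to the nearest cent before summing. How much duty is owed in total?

Line 1 (0502.71, Aston, 1,178 m², $155,283.96):
Base rate for 0502.71 is 30.5%.
Additional duty on 0502.71 from Aston: +48.8%. Applied ad valorem rate: 30.5% + 48.8% = 79.3%.
Duty = $155,283.96 × 79.3% = $123,140.18.
Line 2 (3214.05, Pelia, 1,767 kg, $78,931.89):
Base rate for 3214.05 is $0.43/kg.
3214.05 has an FTA preferential rate, but origin Pelia is not Orovia; base rate stands.
Duty = 1,767 × $0.43 = $759.81.
Line 3 (3097.60, Orovia, 287 liters, $30,723.35):
Base rate for 3097.60 is 13.5%.
Origin Orovia qualifies under the Lororia–Orovia agreement and 3097.60 is covered: preferential rate 6.5% applies instead.
Duty = $30,723.35 × 6.5% = $1,997.02.
Line 4 (7091.22, Orovia, 2,356 units, $21,533.84):
Base rate for 7091.22 is 32.5%.
Origin Orovia qualifies under the Lororia–Orovia agreement and 7091.22 is covered: preferential rate 28.5% applies instead.
Duty = $21,533.84 × 28.5% = $6,137.14.
Total = $123,140.18 + $759.81 + $1,997.02 + $6,137.14 = $132,034.15.

$132,034.15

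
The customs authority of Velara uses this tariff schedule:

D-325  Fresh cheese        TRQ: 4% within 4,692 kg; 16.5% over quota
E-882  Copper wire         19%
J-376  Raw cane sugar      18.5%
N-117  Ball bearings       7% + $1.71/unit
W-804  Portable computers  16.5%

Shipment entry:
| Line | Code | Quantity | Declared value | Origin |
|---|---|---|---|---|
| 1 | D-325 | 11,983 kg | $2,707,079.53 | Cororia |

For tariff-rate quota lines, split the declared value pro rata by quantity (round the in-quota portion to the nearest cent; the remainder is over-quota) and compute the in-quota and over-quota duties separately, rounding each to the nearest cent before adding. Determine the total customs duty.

$314,171.91

Line 1 (D-325, Cororia, 11,983 kg, $2,707,079.53):
Code D-325 is under a tariff-rate quota (threshold 4,692 kg). In-quota: 4,692 kg at 4%; over-quota: 7,291 kg at 16.5%.
Pro-rata value split: in-quota = $2,707,079.53 × 4,692/11,983 = $1,059,969.72; over-quota = $2,707,079.53 − $1,059,969.72 = $1,647,109.81.
In-quota duty = $1,059,969.72 × 4% = $42,398.79. Over-quota duty = $1,647,109.81 × 16.5% = $271,773.12.
Line duty = $42,398.79 + $271,773.12 = $314,171.91.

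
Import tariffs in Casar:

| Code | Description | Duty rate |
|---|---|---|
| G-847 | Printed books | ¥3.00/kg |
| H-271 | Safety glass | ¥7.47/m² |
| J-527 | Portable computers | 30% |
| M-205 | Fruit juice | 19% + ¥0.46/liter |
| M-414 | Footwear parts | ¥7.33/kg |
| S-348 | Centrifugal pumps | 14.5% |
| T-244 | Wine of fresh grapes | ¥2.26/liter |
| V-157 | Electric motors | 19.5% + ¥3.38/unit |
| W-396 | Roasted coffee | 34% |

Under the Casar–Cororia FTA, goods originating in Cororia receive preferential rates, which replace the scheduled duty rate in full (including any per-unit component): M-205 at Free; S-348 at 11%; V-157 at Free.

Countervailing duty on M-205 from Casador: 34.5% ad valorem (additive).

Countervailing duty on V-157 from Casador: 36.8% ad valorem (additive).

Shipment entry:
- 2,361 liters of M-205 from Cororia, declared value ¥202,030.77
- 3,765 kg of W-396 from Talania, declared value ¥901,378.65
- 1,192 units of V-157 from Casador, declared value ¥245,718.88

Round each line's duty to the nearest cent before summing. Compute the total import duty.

Line 1 (M-205, Cororia, 2,361 liters, ¥202,030.77):
Base rate for M-205 is 19% + ¥0.46/liter.
Origin Cororia qualifies under the Casar–Cororia agreement and M-205 is covered: preferential rate Free applies instead.
The additional-duty order on M-205 targets Casador, not Cororia; it does not apply.
Duty = ¥202,030.77 × 0% = ¥0.00.
Line 2 (W-396, Talania, 3,765 kg, ¥901,378.65):
Base rate for W-396 is 34%.
Duty = ¥901,378.65 × 34% = ¥306,468.74.
Line 3 (V-157, Casador, 1,192 units, ¥245,718.88):
Base rate for V-157 is 19.5% + ¥3.38/unit.
V-157 has an FTA preferential rate, but origin Casador is not Cororia; base rate stands.
Additional duty on V-157 from Casador: +36.8%. Applied ad valorem rate: 19.5% + 36.8% = 56.3%.
Duty = ¥245,718.88 × 56.3% + 1,192 × ¥3.38 = ¥142,368.69.
Total = ¥0.00 + ¥306,468.74 + ¥142,368.69 = ¥448,837.43.

¥448,837.43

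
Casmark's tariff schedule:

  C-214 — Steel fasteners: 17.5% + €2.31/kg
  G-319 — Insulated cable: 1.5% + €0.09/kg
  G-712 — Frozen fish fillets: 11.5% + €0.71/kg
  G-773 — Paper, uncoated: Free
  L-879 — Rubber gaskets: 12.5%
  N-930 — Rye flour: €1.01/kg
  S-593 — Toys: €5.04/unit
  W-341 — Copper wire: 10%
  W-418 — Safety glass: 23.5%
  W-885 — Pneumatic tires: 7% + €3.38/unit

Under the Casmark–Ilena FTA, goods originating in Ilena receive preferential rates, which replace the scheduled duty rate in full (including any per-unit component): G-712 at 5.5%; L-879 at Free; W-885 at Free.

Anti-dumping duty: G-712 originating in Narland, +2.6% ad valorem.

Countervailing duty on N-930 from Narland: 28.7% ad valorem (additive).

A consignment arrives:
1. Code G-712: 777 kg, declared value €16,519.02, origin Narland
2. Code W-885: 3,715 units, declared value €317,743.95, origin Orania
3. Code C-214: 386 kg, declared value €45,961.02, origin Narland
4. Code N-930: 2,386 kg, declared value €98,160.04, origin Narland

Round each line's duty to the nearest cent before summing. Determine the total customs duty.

Line 1 (G-712, Narland, 777 kg, €16,519.02):
Base rate for G-712 is 11.5% + €0.71/kg.
G-712 has an FTA preferential rate, but origin Narland is not Ilena; base rate stands.
Additional duty on G-712 from Narland: +2.6%. Applied ad valorem rate: 11.5% + 2.6% = 14.1%.
Duty = €16,519.02 × 14.1% + 777 × €0.71 = €2,880.85.
Line 2 (W-885, Orania, 3,715 units, €317,743.95):
Base rate for W-885 is 7% + €3.38/unit.
W-885 has an FTA preferential rate, but origin Orania is not Ilena; base rate stands.
Duty = €317,743.95 × 7% + 3,715 × €3.38 = €34,798.78.
Line 3 (C-214, Narland, 386 kg, €45,961.02):
Base rate for C-214 is 17.5% + €2.31/kg.
Duty = €45,961.02 × 17.5% + 386 × €2.31 = €8,934.84.
Line 4 (N-930, Narland, 2,386 kg, €98,160.04):
Base rate for N-930 is €1.01/kg.
Additional duty on N-930 from Narland: +28.7% ad valorem. Applied ad valorem rate = 28.7%.
Duty = €98,160.04 × 28.7% + 2,386 × €1.01 = €30,581.79.
Total = €2,880.85 + €34,798.78 + €8,934.84 + €30,581.79 = €77,196.26.

€77,196.26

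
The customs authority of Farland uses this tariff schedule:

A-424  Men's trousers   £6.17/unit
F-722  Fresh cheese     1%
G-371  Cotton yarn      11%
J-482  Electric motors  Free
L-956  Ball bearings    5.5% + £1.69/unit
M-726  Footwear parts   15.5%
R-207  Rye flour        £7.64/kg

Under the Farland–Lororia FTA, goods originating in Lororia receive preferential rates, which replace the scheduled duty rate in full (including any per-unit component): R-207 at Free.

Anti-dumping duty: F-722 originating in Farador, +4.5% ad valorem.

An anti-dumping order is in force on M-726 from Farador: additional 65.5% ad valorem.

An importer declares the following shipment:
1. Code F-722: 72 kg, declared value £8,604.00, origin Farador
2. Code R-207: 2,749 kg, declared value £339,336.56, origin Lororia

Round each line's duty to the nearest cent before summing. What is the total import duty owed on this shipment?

Line 1 (F-722, Farador, 72 kg, £8,604.00):
Base rate for F-722 is 1%.
Additional duty on F-722 from Farador: +4.5%. Applied ad valorem rate: 1% + 4.5% = 5.5%.
Duty = £8,604.00 × 5.5% = £473.22.
Line 2 (R-207, Lororia, 2,749 kg, £339,336.56):
Base rate for R-207 is £7.64/kg.
Origin Lororia qualifies under the Farland–Lororia agreement and R-207 is covered: preferential rate Free applies instead.
Duty = £339,336.56 × 0% = £0.00.
Total = £473.22 + £0.00 = £473.22.

£473.22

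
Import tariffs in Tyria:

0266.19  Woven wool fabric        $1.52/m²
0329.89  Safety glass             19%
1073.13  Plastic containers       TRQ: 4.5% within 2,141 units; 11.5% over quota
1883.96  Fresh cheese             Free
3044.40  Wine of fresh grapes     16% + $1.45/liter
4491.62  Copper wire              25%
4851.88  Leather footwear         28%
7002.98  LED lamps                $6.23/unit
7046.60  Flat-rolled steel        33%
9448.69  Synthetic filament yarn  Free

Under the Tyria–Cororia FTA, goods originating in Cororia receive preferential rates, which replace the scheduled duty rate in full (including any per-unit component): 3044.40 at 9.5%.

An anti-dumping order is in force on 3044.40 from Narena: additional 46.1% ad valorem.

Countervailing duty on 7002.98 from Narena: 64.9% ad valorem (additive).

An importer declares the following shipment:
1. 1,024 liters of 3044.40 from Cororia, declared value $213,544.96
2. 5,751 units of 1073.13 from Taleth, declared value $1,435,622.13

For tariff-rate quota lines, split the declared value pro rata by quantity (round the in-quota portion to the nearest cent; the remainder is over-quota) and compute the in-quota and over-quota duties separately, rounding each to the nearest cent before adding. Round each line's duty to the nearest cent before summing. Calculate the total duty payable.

$147,971.26

Line 1 (3044.40, Cororia, 1,024 liters, $213,544.96):
Base rate for 3044.40 is 16% + $1.45/liter.
Origin Cororia qualifies under the Tyria–Cororia agreement and 3044.40 is covered: preferential rate 9.5% applies instead.
The additional-duty order on 3044.40 targets Narena, not Cororia; it does not apply.
Duty = $213,544.96 × 9.5% = $20,286.77.
Line 2 (1073.13, Taleth, 5,751 units, $1,435,622.13):
Code 1073.13 is under a tariff-rate quota (threshold 2,141 units). In-quota: 2,141 units at 4.5%; over-quota: 3,610 units at 11.5%.
Pro-rata value split: in-quota = $1,435,622.13 × 2,141/5,751 = $534,457.83; over-quota = $1,435,622.13 − $534,457.83 = $901,164.30.
In-quota duty = $534,457.83 × 4.5% = $24,050.60. Over-quota duty = $901,164.30 × 11.5% = $103,633.89.
Line duty = $24,050.60 + $103,633.89 = $127,684.49.
Total = $20,286.77 + $127,684.49 = $147,971.26.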